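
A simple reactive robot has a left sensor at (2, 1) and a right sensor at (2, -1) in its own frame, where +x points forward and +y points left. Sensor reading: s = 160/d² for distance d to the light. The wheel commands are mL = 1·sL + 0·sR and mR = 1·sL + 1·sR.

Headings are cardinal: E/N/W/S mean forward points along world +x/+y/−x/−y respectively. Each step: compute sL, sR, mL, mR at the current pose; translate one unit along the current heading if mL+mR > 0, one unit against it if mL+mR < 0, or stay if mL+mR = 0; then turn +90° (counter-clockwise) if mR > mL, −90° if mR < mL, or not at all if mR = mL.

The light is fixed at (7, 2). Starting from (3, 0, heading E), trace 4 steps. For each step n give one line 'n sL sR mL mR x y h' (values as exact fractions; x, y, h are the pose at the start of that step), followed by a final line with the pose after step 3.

0 32 160/13 32 576/13 3 0 E
1 10 40 10 50 4 0 N
2 160/29 32/5 160/29 1728/145 4 1 W
3 80/9 80/17 80/9 2080/153 3 1 S
final 3 0 E

n=0: pose=(3,0,E); sL=32, sR=160/13; mL=32, mR=576/13; mL+mR=992/13 → advance +1; mR−mL=160/13 → turn +1·90°
n=1: pose=(4,0,N); sL=10, sR=40; mL=10, mR=50; mL+mR=60 → advance +1; mR−mL=40 → turn +1·90°
n=2: pose=(4,1,W); sL=160/29, sR=32/5; mL=160/29, mR=1728/145; mL+mR=2528/145 → advance +1; mR−mL=32/5 → turn +1·90°
n=3: pose=(3,1,S); sL=80/9, sR=80/17; mL=80/9, mR=2080/153; mL+mR=3440/153 → advance +1; mR−mL=80/17 → turn +1·90°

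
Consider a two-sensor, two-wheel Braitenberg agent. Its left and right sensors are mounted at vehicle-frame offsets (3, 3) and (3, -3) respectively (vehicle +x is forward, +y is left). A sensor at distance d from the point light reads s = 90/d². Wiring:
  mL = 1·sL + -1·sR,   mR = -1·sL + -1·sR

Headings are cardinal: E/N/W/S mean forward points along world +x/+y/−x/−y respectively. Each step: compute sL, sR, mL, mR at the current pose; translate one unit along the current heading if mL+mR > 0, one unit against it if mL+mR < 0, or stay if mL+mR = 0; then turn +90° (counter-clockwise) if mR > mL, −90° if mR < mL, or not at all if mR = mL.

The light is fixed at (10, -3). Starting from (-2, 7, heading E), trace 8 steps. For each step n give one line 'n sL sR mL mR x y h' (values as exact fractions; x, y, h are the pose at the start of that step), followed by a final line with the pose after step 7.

n=0: pose=(-2,7,E); sL=9/25, sR=9/13; mL=-108/325, mR=-342/325; mL+mR=-18/13 → advance -1; mR−mL=-18/25 → turn -1·90°
n=1: pose=(-3,7,S); sL=90/149, sR=18/61; mL=2808/9089, mR=-8172/9089; mL+mR=-36/61 → advance -1; mR−mL=-180/149 → turn -1·90°
n=2: pose=(-3,8,W); sL=9/32, sR=45/226; mL=297/3616, mR=-1737/3616; mL+mR=-45/113 → advance -1; mR−mL=-9/16 → turn -1·90°
n=3: pose=(-2,8,N); sL=90/421, sR=90/277; mL=-12960/116617, mR=-62820/116617; mL+mR=-180/277 → advance -1; mR−mL=-180/421 → turn -1·90°
n=4: pose=(-2,7,E); sL=9/25, sR=9/13; mL=-108/325, mR=-342/325; mL+mR=-18/13 → advance -1; mR−mL=-18/25 → turn -1·90°
n=5: pose=(-3,7,S); sL=90/149, sR=18/61; mL=2808/9089, mR=-8172/9089; mL+mR=-36/61 → advance -1; mR−mL=-180/149 → turn -1·90°
n=6: pose=(-3,8,W); sL=9/32, sR=45/226; mL=297/3616, mR=-1737/3616; mL+mR=-45/113 → advance -1; mR−mL=-9/16 → turn -1·90°
n=7: pose=(-2,8,N); sL=90/421, sR=90/277; mL=-12960/116617, mR=-62820/116617; mL+mR=-180/277 → advance -1; mR−mL=-180/421 → turn -1·90°

0 9/25 9/13 -108/325 -342/325 -2 7 E
1 90/149 18/61 2808/9089 -8172/9089 -3 7 S
2 9/32 45/226 297/3616 -1737/3616 -3 8 W
3 90/421 90/277 -12960/116617 -62820/116617 -2 8 N
4 9/25 9/13 -108/325 -342/325 -2 7 E
5 90/149 18/61 2808/9089 -8172/9089 -3 7 S
6 9/32 45/226 297/3616 -1737/3616 -3 8 W
7 90/421 90/277 -12960/116617 -62820/116617 -2 8 N
final -2 7 E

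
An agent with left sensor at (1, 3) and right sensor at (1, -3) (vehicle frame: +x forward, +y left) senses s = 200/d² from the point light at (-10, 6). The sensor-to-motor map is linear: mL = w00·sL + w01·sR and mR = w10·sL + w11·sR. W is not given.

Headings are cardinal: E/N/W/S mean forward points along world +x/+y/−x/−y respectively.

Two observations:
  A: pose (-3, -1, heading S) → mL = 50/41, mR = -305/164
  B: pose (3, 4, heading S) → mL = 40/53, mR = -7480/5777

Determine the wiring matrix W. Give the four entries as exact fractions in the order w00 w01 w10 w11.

obs A: pose=(-3,-1,S) → sL=50/41, sR=5/2, mL=50/41, mR=-305/164
obs B: pose=(3,4,S) → sL=40/53, sR=200/109, mL=40/53, mR=-7480/5777
sensor matrix S = [[50/41, 5/2], [40/53, 200/109]]; det S = 83100/236857
solve [mL_A; mL_B] = S·[w00; w01] and [mR_A; mR_B] = S·[w10; w11]:
  w00 = 1, w01 = 0, w10 = -1/2, w11 = -1/2

1 0 -1/2 -1/2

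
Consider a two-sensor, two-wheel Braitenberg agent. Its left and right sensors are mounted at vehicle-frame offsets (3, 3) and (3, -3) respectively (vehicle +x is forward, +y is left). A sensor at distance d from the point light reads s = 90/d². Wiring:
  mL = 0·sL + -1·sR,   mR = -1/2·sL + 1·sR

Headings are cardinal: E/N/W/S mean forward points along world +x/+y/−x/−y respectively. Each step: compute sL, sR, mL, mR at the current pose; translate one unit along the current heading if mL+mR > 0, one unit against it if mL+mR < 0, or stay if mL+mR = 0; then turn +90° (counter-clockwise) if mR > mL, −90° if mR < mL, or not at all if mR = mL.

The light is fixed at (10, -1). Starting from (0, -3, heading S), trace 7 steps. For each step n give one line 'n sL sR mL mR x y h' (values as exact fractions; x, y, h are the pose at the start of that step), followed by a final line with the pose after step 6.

n=0: pose=(0,-3,S); sL=45/37, sR=45/97; mL=-45/97, mR=-1035/7178; mL+mR=-45/74 → advance -1; mR−mL=2295/7178 → turn +1·90°
n=1: pose=(0,-2,E); sL=90/53, sR=18/13; mL=-18/13, mR=369/689; mL+mR=-45/53 → advance -1; mR−mL=1323/689 → turn +1·90°
n=2: pose=(-1,-2,N); sL=9/20, sR=45/34; mL=-45/34, mR=747/680; mL+mR=-9/40 → advance -1; mR−mL=1647/680 → turn +1·90°
n=3: pose=(-1,-3,W); sL=90/221, sR=90/197; mL=-90/197, mR=11025/43537; mL+mR=-45/221 → advance -1; mR−mL=30915/43537 → turn +1·90°
n=4: pose=(0,-3,S); sL=45/37, sR=45/97; mL=-45/97, mR=-1035/7178; mL+mR=-45/74 → advance -1; mR−mL=2295/7178 → turn +1·90°
n=5: pose=(0,-2,E); sL=90/53, sR=18/13; mL=-18/13, mR=369/689; mL+mR=-45/53 → advance -1; mR−mL=1323/689 → turn +1·90°
n=6: pose=(-1,-2,N); sL=9/20, sR=45/34; mL=-45/34, mR=747/680; mL+mR=-9/40 → advance -1; mR−mL=1647/680 → turn +1·90°

0 45/37 45/97 -45/97 -1035/7178 0 -3 S
1 90/53 18/13 -18/13 369/689 0 -2 E
2 9/20 45/34 -45/34 747/680 -1 -2 N
3 90/221 90/197 -90/197 11025/43537 -1 -3 W
4 45/37 45/97 -45/97 -1035/7178 0 -3 S
5 90/53 18/13 -18/13 369/689 0 -2 E
6 9/20 45/34 -45/34 747/680 -1 -2 N
final -1 -3 W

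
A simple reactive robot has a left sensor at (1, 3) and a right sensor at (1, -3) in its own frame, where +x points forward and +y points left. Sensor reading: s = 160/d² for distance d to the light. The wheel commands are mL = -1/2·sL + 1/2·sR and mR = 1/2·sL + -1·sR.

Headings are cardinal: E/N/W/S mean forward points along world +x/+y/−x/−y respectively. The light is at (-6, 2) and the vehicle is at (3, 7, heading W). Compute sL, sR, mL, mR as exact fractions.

40/17 5/4 -75/136 -5/68

left sensor world pos  = (2, 4); dL² = 68
right sensor world pos = (2, 10); dR² = 128
sL = 160/68 = 40/17
sR = 160/128 = 5/4
mL = -1/2·sL + 1/2·sR = -75/136
mR = 1/2·sL + -1·sR = -5/68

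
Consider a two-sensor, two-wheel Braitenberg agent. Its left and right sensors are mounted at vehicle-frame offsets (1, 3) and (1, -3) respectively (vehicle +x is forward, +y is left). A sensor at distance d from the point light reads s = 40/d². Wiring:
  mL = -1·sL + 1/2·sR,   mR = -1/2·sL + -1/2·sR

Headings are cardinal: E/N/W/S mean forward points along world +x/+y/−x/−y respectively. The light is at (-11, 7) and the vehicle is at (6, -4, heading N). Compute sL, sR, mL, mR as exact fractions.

left sensor world pos  = (3, -3); dL² = 296
right sensor world pos = (9, -3); dR² = 500
sL = 40/296 = 5/37
sR = 40/500 = 2/25
mL = -1·sL + 1/2·sR = -88/925
mR = -1/2·sL + -1/2·sR = -199/1850

5/37 2/25 -88/925 -199/1850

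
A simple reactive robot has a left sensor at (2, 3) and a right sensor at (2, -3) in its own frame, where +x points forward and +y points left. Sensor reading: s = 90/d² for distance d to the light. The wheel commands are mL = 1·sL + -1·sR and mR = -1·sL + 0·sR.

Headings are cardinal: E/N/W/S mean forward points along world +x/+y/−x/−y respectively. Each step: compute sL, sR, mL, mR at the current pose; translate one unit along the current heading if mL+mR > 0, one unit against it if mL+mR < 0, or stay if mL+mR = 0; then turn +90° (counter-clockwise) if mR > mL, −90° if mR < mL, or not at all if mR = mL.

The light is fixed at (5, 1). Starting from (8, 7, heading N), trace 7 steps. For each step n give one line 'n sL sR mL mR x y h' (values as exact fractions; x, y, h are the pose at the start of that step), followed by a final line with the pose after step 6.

0 45/32 9/10 81/160 -45/32 8 7 N
1 90/89 90/29 -5400/2581 -90/89 8 6 E
2 9/5 45/37 108/185 -9/5 7 6 N
3 18/13 90/17 -864/221 -18/13 7 5 E
4 9/4 45/26 27/52 -9/4 6 5 N
5 2 10 -8 -2 6 4 E
6 45/17 45/17 0 -45/17 5 4 N
final 5 3 E

n=0: pose=(8,7,N); sL=45/32, sR=9/10; mL=81/160, mR=-45/32; mL+mR=-9/10 → advance -1; mR−mL=-153/80 → turn -1·90°
n=1: pose=(8,6,E); sL=90/89, sR=90/29; mL=-5400/2581, mR=-90/89; mL+mR=-90/29 → advance -1; mR−mL=2790/2581 → turn +1·90°
n=2: pose=(7,6,N); sL=9/5, sR=45/37; mL=108/185, mR=-9/5; mL+mR=-45/37 → advance -1; mR−mL=-441/185 → turn -1·90°
n=3: pose=(7,5,E); sL=18/13, sR=90/17; mL=-864/221, mR=-18/13; mL+mR=-90/17 → advance -1; mR−mL=558/221 → turn +1·90°
n=4: pose=(6,5,N); sL=9/4, sR=45/26; mL=27/52, mR=-9/4; mL+mR=-45/26 → advance -1; mR−mL=-36/13 → turn -1·90°
n=5: pose=(6,4,E); sL=2, sR=10; mL=-8, mR=-2; mL+mR=-10 → advance -1; mR−mL=6 → turn +1·90°
n=6: pose=(5,4,N); sL=45/17, sR=45/17; mL=0, mR=-45/17; mL+mR=-45/17 → advance -1; mR−mL=-45/17 → turn -1·90°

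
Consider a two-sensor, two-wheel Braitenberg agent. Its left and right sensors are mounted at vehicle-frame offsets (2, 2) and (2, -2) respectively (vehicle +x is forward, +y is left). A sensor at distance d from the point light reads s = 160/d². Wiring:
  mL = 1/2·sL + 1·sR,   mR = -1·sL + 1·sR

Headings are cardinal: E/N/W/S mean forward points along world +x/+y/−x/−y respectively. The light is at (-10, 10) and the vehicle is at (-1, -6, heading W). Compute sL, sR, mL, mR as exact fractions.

left sensor world pos  = (-3, -8); dL² = 373
right sensor world pos = (-3, -4); dR² = 245
sL = 160/373 = 160/373
sR = 160/245 = 32/49
mL = 1/2·sL + 1·sR = 15856/18277
mR = -1·sL + 1·sR = 4096/18277

160/373 32/49 15856/18277 4096/18277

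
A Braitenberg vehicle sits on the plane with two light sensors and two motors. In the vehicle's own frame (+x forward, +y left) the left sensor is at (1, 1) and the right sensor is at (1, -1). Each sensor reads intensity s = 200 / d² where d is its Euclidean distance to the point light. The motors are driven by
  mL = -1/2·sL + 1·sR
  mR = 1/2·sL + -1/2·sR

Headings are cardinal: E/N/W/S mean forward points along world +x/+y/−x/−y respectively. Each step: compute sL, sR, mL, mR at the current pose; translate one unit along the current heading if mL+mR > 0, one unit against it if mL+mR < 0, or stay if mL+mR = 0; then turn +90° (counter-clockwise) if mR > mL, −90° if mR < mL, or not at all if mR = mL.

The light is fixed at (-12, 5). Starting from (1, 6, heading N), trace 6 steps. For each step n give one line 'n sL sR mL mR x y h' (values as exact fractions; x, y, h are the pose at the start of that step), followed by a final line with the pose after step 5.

0 50/37 1 12/37 13/74 1 6 N
1 40/41 200/197 4260/8077 -160/8077 1 7 E
2 100/113 20/17 1410/1921 -280/1921 2 7 S
3 200/169 200/173 16500/29237 400/29237 2 6 W
4 50/37 1 12/37 13/74 1 6 N
5 40/41 200/197 4260/8077 -160/8077 1 7 E
final 2 7 S

n=0: pose=(1,6,N); sL=50/37, sR=1; mL=12/37, mR=13/74; mL+mR=1/2 → advance +1; mR−mL=-11/74 → turn -1·90°
n=1: pose=(1,7,E); sL=40/41, sR=200/197; mL=4260/8077, mR=-160/8077; mL+mR=100/197 → advance +1; mR−mL=-4420/8077 → turn -1·90°
n=2: pose=(2,7,S); sL=100/113, sR=20/17; mL=1410/1921, mR=-280/1921; mL+mR=10/17 → advance +1; mR−mL=-1690/1921 → turn -1·90°
n=3: pose=(2,6,W); sL=200/169, sR=200/173; mL=16500/29237, mR=400/29237; mL+mR=100/173 → advance +1; mR−mL=-16100/29237 → turn -1·90°
n=4: pose=(1,6,N); sL=50/37, sR=1; mL=12/37, mR=13/74; mL+mR=1/2 → advance +1; mR−mL=-11/74 → turn -1·90°
n=5: pose=(1,7,E); sL=40/41, sR=200/197; mL=4260/8077, mR=-160/8077; mL+mR=100/197 → advance +1; mR−mL=-4420/8077 → turn -1·90°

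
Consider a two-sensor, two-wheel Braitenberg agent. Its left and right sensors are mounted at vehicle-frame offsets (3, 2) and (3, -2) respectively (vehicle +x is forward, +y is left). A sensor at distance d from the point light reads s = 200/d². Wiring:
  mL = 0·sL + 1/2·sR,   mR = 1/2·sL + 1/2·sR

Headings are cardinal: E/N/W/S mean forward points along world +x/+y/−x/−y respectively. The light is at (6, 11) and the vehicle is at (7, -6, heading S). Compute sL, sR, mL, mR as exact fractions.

left sensor world pos  = (9, -9); dL² = 409
right sensor world pos = (5, -9); dR² = 401
sL = 200/409 = 200/409
sR = 200/401 = 200/401
mL = 0·sL + 1/2·sR = 100/401
mR = 1/2·sL + 1/2·sR = 81000/164009

200/409 200/401 100/401 81000/164009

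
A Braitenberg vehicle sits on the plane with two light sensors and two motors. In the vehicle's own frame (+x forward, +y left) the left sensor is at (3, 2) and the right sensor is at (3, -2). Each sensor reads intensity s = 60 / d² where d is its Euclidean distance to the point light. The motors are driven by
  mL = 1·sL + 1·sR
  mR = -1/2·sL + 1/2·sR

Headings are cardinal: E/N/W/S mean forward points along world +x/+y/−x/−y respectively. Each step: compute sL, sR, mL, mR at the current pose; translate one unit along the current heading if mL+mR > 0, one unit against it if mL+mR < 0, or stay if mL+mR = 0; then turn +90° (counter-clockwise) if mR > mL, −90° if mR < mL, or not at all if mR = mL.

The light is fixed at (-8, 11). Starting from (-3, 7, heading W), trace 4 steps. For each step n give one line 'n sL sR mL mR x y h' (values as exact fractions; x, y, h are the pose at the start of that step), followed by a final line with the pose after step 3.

0 3/2 15/2 9 3 -3 7 W
1 12 60/37 504/37 -192/37 -4 7 N
2 6/5 30/37 372/185 -36/185 -4 8 E
3 12/17 4/3 104/51 16/51 -3 8 S
final -3 7 W

n=0: pose=(-3,7,W); sL=3/2, sR=15/2; mL=9, mR=3; mL+mR=12 → advance +1; mR−mL=-6 → turn -1·90°
n=1: pose=(-4,7,N); sL=12, sR=60/37; mL=504/37, mR=-192/37; mL+mR=312/37 → advance +1; mR−mL=-696/37 → turn -1·90°
n=2: pose=(-4,8,E); sL=6/5, sR=30/37; mL=372/185, mR=-36/185; mL+mR=336/185 → advance +1; mR−mL=-408/185 → turn -1·90°
n=3: pose=(-3,8,S); sL=12/17, sR=4/3; mL=104/51, mR=16/51; mL+mR=40/17 → advance +1; mR−mL=-88/51 → turn -1·90°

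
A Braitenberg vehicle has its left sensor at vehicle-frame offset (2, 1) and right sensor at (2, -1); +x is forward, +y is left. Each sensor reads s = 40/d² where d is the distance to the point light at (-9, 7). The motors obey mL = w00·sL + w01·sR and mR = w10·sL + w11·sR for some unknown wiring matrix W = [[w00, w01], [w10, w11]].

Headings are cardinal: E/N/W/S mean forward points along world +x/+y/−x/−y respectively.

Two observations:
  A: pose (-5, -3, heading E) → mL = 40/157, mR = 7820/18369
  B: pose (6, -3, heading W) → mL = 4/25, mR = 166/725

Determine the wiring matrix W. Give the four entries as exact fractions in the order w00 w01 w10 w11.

0 1 1/2 1

obs A: pose=(-5,-3,E) → sL=40/117, sR=40/157, mL=40/157, mR=7820/18369
obs B: pose=(6,-3,W) → sL=4/29, sR=4/25, mL=4/25, mR=166/725
sensor matrix S = [[40/117, 40/157], [4/29, 4/25]]; det S = 52096/2663505
solve [mL_A; mL_B] = S·[w00; w01] and [mR_A; mR_B] = S·[w10; w11]:
  w00 = 0, w01 = 1, w10 = 1/2, w11 = 1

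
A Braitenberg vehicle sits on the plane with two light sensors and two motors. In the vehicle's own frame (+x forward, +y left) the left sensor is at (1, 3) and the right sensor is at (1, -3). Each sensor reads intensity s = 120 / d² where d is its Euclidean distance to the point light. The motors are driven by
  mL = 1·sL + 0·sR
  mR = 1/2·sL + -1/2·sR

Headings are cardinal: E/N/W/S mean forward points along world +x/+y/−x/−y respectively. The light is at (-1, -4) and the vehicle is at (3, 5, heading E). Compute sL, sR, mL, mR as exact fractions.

120/169 120/61 120/169 -6480/10309

left sensor world pos  = (4, 8); dL² = 169
right sensor world pos = (4, 2); dR² = 61
sL = 120/169 = 120/169
sR = 120/61 = 120/61
mL = 1·sL + 0·sR = 120/169
mR = 1/2·sL + -1/2·sR = -6480/10309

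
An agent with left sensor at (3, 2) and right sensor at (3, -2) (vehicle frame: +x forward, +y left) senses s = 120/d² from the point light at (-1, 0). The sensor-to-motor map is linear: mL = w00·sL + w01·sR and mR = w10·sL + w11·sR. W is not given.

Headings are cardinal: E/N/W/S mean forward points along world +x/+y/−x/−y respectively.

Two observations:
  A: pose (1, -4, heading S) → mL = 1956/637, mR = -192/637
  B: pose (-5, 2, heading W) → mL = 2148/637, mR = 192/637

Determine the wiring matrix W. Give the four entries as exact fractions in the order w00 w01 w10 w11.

1 1/2 1/2 -1/2

obs A: pose=(1,-4,S) → sL=24/13, sR=120/49, mL=1956/637, mR=-192/637
obs B: pose=(-5,2,W) → sL=120/49, sR=24/13, mL=2148/637, mR=192/637
sensor matrix S = [[24/13, 120/49], [120/49, 24/13]]; det S = -1050624/405769
solve [mL_A; mL_B] = S·[w00; w01] and [mR_A; mR_B] = S·[w10; w11]:
  w00 = 1, w01 = 1/2, w10 = 1/2, w11 = -1/2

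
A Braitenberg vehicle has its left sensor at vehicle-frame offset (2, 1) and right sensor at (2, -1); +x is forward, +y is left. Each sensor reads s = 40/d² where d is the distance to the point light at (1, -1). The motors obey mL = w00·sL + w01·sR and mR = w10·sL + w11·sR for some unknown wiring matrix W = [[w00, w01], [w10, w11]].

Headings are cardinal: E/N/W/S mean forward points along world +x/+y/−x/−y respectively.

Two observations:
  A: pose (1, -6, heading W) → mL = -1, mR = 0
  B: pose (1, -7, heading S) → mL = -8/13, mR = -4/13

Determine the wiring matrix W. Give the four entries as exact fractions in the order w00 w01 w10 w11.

-1 0 -1 1/2

obs A: pose=(1,-6,W) → sL=1, sR=2, mL=-1, mR=0
obs B: pose=(1,-7,S) → sL=8/13, sR=8/13, mL=-8/13, mR=-4/13
sensor matrix S = [[1, 2], [8/13, 8/13]]; det S = -8/13
solve [mL_A; mL_B] = S·[w00; w01] and [mR_A; mR_B] = S·[w10; w11]:
  w00 = -1, w01 = 0, w10 = -1, w11 = 1/2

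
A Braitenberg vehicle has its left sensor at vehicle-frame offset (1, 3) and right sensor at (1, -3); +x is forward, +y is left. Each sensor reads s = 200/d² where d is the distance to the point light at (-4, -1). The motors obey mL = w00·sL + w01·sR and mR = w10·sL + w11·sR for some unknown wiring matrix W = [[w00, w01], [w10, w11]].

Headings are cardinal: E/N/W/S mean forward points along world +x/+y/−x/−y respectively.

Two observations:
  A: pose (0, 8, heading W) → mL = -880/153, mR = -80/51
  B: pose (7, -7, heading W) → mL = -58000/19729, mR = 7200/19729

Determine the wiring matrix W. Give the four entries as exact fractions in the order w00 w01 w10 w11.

obs A: pose=(0,8,W) → sL=40/9, sR=200/153, mL=-880/153, mR=-80/51
obs B: pose=(7,-7,W) → sL=200/181, sR=200/109, mL=-58000/19729, mR=7200/19729
sensor matrix S = [[40/9, 200/153], [200/181, 200/109]]; det S = 6752000/1006179
solve [mL_A; mL_B] = S·[w00; w01] and [mR_A; mR_B] = S·[w10; w11]:
  w00 = -1, w01 = -1, w10 = -1/2, w11 = 1/2

-1 -1 -1/2 1/2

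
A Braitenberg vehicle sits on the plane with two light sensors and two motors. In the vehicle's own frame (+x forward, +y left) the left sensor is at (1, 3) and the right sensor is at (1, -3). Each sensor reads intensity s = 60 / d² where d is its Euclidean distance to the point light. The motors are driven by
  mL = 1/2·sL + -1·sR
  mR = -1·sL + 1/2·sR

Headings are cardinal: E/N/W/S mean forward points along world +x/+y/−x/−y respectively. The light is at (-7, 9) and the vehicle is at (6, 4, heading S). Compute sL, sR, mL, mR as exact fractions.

15/73 15/34 -420/1241 75/4964

left sensor world pos  = (9, 3); dL² = 292
right sensor world pos = (3, 3); dR² = 136
sL = 60/292 = 15/73
sR = 60/136 = 15/34
mL = 1/2·sL + -1·sR = -420/1241
mR = -1·sL + 1/2·sR = 75/4964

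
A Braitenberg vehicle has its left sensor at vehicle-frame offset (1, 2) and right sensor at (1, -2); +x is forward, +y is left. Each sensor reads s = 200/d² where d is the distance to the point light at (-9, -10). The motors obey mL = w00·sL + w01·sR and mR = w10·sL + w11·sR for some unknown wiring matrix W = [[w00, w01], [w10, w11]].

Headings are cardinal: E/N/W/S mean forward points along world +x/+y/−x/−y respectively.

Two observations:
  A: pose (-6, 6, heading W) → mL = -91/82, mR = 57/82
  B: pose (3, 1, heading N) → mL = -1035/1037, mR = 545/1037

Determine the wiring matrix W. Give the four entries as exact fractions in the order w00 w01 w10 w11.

-1/2 -1 1 -1/2

obs A: pose=(-6,6,W) → sL=1, sR=25/41, mL=-91/82, mR=57/82
obs B: pose=(3,1,N) → sL=50/61, sR=10/17, mL=-1035/1037, mR=545/1037
sensor matrix S = [[1, 25/41], [50/61, 10/17]]; det S = 3760/42517
solve [mL_A; mL_B] = S·[w00; w01] and [mR_A; mR_B] = S·[w10; w11]:
  w00 = -1/2, w01 = -1, w10 = 1, w11 = -1/2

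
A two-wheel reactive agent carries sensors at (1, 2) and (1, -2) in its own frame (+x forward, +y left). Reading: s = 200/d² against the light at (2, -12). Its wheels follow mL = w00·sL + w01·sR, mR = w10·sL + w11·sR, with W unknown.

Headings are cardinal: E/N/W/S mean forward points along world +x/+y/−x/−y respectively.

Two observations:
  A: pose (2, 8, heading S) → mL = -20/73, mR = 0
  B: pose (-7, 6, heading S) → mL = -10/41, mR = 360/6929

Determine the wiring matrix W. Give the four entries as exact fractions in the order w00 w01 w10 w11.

0 -1/2 1/2 -1/2

obs A: pose=(2,8,S) → sL=40/73, sR=40/73, mL=-20/73, mR=0
obs B: pose=(-7,6,S) → sL=100/169, sR=20/41, mL=-10/41, mR=360/6929
sensor matrix S = [[40/73, 40/73], [100/169, 20/41]]; det S = -28800/505817
solve [mL_A; mL_B] = S·[w00; w01] and [mR_A; mR_B] = S·[w10; w11]:
  w00 = 0, w01 = -1/2, w10 = 1/2, w11 = -1/2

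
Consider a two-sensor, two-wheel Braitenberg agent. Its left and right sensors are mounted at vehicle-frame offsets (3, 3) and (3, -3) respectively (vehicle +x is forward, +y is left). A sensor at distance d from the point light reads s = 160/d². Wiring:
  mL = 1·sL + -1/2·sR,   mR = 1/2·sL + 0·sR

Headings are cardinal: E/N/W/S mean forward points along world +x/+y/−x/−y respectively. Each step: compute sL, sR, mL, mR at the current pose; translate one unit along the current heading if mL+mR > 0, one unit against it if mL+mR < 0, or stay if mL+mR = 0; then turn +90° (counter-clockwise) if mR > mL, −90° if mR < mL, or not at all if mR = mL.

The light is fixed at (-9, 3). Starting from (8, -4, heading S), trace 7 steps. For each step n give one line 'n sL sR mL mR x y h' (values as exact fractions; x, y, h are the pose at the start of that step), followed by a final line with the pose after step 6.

0 8/25 20/37 46/925 4/25 8 -4 S
1 32/85 160/521 9872/44285 16/85 8 -5 E
2 80/281 80/173 2600/48613 40/281 9 -5 S
3 160/477 32/117 1232/6201 80/477 9 -6 E
4 40/157 2/5 43/785 20/157 10 -6 S
5 160/533 160/653 61840/348049 80/533 10 -7 E
6 80/349 80/229 4360/79921 40/349 11 -7 S
final 11 -8 E

n=0: pose=(8,-4,S); sL=8/25, sR=20/37; mL=46/925, mR=4/25; mL+mR=194/925 → advance +1; mR−mL=102/925 → turn +1·90°
n=1: pose=(8,-5,E); sL=32/85, sR=160/521; mL=9872/44285, mR=16/85; mL+mR=18208/44285 → advance +1; mR−mL=-1536/44285 → turn -1·90°
n=2: pose=(9,-5,S); sL=80/281, sR=80/173; mL=2600/48613, mR=40/281; mL+mR=9520/48613 → advance +1; mR−mL=4320/48613 → turn +1·90°
n=3: pose=(9,-6,E); sL=160/477, sR=32/117; mL=1232/6201, mR=80/477; mL+mR=2272/6201 → advance +1; mR−mL=-64/2067 → turn -1·90°
n=4: pose=(10,-6,S); sL=40/157, sR=2/5; mL=43/785, mR=20/157; mL+mR=143/785 → advance +1; mR−mL=57/785 → turn +1·90°
n=5: pose=(10,-7,E); sL=160/533, sR=160/653; mL=61840/348049, mR=80/533; mL+mR=114080/348049 → advance +1; mR−mL=-9600/348049 → turn -1·90°
n=6: pose=(11,-7,S); sL=80/349, sR=80/229; mL=4360/79921, mR=40/349; mL+mR=13520/79921 → advance +1; mR−mL=4800/79921 → turn +1·90°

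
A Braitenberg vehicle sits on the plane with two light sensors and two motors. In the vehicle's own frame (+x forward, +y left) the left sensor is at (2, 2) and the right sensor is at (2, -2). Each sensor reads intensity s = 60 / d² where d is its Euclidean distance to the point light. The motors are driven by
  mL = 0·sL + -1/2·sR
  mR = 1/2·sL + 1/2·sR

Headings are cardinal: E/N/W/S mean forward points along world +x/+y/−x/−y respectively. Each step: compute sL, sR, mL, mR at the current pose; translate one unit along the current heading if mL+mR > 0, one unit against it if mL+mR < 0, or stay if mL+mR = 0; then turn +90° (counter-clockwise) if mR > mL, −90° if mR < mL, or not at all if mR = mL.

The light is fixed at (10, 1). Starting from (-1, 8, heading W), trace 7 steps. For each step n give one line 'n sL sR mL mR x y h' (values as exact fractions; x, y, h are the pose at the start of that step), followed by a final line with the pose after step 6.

n=0: pose=(-1,8,W); sL=30/97, sR=6/25; mL=-3/25, mR=666/2425; mL+mR=15/97 → advance +1; mR−mL=957/2425 → turn +1·90°
n=1: pose=(-2,8,S); sL=12/25, sR=60/221; mL=-30/221, mR=2076/5525; mL+mR=6/25 → advance +1; mR−mL=2826/5525 → turn +1·90°
n=2: pose=(-2,7,E); sL=15/41, sR=15/29; mL=-15/58, mR=525/1189; mL+mR=15/82 → advance +1; mR−mL=1665/2378 → turn +1·90°
n=3: pose=(-1,7,N); sL=60/233, sR=12/29; mL=-6/29, mR=2268/6757; mL+mR=30/233 → advance +1; mR−mL=3666/6757 → turn +1·90°
n=4: pose=(-1,8,W); sL=30/97, sR=6/25; mL=-3/25, mR=666/2425; mL+mR=15/97 → advance +1; mR−mL=957/2425 → turn +1·90°
n=5: pose=(-2,8,S); sL=12/25, sR=60/221; mL=-30/221, mR=2076/5525; mL+mR=6/25 → advance +1; mR−mL=2826/5525 → turn +1·90°
n=6: pose=(-2,7,E); sL=15/41, sR=15/29; mL=-15/58, mR=525/1189; mL+mR=15/82 → advance +1; mR−mL=1665/2378 → turn +1·90°

0 30/97 6/25 -3/25 666/2425 -1 8 W
1 12/25 60/221 -30/221 2076/5525 -2 8 S
2 15/41 15/29 -15/58 525/1189 -2 7 E
3 60/233 12/29 -6/29 2268/6757 -1 7 N
4 30/97 6/25 -3/25 666/2425 -1 8 W
5 12/25 60/221 -30/221 2076/5525 -2 8 S
6 15/41 15/29 -15/58 525/1189 -2 7 E
final -1 7 N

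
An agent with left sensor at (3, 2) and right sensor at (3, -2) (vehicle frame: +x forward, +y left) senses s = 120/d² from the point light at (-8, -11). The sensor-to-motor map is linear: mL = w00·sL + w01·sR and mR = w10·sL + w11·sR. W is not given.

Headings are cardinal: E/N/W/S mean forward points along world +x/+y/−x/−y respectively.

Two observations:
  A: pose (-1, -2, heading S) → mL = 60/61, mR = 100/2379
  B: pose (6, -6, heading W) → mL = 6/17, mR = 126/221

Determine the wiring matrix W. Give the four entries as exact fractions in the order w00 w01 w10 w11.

obs A: pose=(-1,-2,S) → sL=40/39, sR=120/61, mL=60/61, mR=100/2379
obs B: pose=(6,-6,W) → sL=12/13, sR=12/17, mL=6/17, mR=126/221
sensor matrix S = [[40/39, 120/61], [12/13, 12/17]]; det S = -14720/13481
solve [mL_A; mL_B] = S·[w00; w01] and [mR_A; mR_B] = S·[w10; w11]:
  w00 = 0, w01 = 1/2, w10 = 1, w11 = -1/2

0 1/2 1 -1/2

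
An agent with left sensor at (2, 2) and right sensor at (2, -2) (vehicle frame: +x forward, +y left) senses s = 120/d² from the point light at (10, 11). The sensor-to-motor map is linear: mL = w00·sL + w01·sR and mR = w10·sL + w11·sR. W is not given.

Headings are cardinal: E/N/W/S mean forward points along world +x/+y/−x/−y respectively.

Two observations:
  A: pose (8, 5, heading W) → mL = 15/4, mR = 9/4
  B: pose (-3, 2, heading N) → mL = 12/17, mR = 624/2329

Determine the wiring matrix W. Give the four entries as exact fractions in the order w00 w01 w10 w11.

0 1 -1 1

obs A: pose=(8,5,W) → sL=3/2, sR=15/4, mL=15/4, mR=9/4
obs B: pose=(-3,2,N) → sL=60/137, sR=12/17, mL=12/17, mR=624/2329
sensor matrix S = [[3/2, 15/4], [60/137, 12/17]]; det S = -1359/2329
solve [mL_A; mL_B] = S·[w00; w01] and [mR_A; mR_B] = S·[w10; w11]:
  w00 = 0, w01 = 1, w10 = -1, w11 = 1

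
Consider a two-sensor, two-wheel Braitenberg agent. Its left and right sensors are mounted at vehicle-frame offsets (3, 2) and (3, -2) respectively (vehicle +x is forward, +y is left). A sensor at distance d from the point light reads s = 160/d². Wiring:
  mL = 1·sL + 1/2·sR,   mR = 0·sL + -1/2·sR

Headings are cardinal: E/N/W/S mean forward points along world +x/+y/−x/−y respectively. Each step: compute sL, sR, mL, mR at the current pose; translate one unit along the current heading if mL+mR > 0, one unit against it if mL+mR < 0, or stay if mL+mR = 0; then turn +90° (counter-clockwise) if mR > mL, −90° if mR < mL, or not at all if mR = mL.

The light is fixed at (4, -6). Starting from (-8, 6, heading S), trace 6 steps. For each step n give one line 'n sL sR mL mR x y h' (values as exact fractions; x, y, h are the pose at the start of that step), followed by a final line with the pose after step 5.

0 160/181 160/277 58800/50137 -80/277 -8 6 S
1 80/153 80/197 21880/30141 -40/197 -8 5 W
2 160/421 160/317 84400/133457 -80/317 -9 5 N
3 20/37 4/5 174/185 -2/5 -9 6 E
4 160/181 160/277 58800/50137 -80/277 -8 6 S
5 80/153 80/197 21880/30141 -40/197 -8 5 W
final -9 5 N

n=0: pose=(-8,6,S); sL=160/181, sR=160/277; mL=58800/50137, mR=-80/277; mL+mR=160/181 → advance +1; mR−mL=-73280/50137 → turn -1·90°
n=1: pose=(-8,5,W); sL=80/153, sR=80/197; mL=21880/30141, mR=-40/197; mL+mR=80/153 → advance +1; mR−mL=-28000/30141 → turn -1·90°
n=2: pose=(-9,5,N); sL=160/421, sR=160/317; mL=84400/133457, mR=-80/317; mL+mR=160/421 → advance +1; mR−mL=-118080/133457 → turn -1·90°
n=3: pose=(-9,6,E); sL=20/37, sR=4/5; mL=174/185, mR=-2/5; mL+mR=20/37 → advance +1; mR−mL=-248/185 → turn -1·90°
n=4: pose=(-8,6,S); sL=160/181, sR=160/277; mL=58800/50137, mR=-80/277; mL+mR=160/181 → advance +1; mR−mL=-73280/50137 → turn -1·90°
n=5: pose=(-8,5,W); sL=80/153, sR=80/197; mL=21880/30141, mR=-40/197; mL+mR=80/153 → advance +1; mR−mL=-28000/30141 → turn -1·90°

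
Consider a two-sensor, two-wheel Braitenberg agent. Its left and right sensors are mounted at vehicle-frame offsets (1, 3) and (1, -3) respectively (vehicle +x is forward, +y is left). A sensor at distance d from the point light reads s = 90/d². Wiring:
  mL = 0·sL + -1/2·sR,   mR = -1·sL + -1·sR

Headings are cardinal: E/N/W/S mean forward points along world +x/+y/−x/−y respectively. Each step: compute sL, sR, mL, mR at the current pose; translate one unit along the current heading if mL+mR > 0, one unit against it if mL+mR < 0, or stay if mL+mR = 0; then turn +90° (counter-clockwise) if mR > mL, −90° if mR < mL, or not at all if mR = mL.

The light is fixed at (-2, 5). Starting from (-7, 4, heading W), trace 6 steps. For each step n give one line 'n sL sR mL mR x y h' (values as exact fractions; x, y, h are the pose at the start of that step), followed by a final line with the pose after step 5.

n=0: pose=(-7,4,W); sL=45/26, sR=9/4; mL=-9/8, mR=-207/52; mL+mR=-531/104 → advance -1; mR−mL=-297/104 → turn -1·90°
n=1: pose=(-6,4,N); sL=90/49, sR=90; mL=-45, mR=-4500/49; mL+mR=-6705/49 → advance -1; mR−mL=-2295/49 → turn -1·90°
n=2: pose=(-6,3,E); sL=9, sR=45/17; mL=-45/34, mR=-198/17; mL+mR=-441/34 → advance -1; mR−mL=-351/34 → turn -1·90°
n=3: pose=(-7,3,S); sL=90/13, sR=90/73; mL=-45/73, mR=-7740/949; mL+mR=-8325/949 → advance -1; mR−mL=-7155/949 → turn -1·90°
n=4: pose=(-7,4,W); sL=45/26, sR=9/4; mL=-9/8, mR=-207/52; mL+mR=-531/104 → advance -1; mR−mL=-297/104 → turn -1·90°
n=5: pose=(-6,4,N); sL=90/49, sR=90; mL=-45, mR=-4500/49; mL+mR=-6705/49 → advance -1; mR−mL=-2295/49 → turn -1·90°

0 45/26 9/4 -9/8 -207/52 -7 4 W
1 90/49 90 -45 -4500/49 -6 4 N
2 9 45/17 -45/34 -198/17 -6 3 E
3 90/13 90/73 -45/73 -7740/949 -7 3 S
4 45/26 9/4 -9/8 -207/52 -7 4 W
5 90/49 90 -45 -4500/49 -6 4 N
final -6 3 E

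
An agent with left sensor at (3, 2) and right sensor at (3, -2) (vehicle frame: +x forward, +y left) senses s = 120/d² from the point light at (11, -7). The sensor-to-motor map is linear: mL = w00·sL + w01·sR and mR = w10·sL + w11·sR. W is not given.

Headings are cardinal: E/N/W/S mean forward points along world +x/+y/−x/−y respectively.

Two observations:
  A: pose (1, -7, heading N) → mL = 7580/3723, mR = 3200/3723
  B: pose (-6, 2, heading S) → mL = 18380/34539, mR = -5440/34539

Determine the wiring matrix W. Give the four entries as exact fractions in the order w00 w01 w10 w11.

obs A: pose=(1,-7,N) → sL=40/51, sR=120/73, mL=7580/3723, mR=3200/3723
obs B: pose=(-6,2,S) → sL=40/87, sR=120/397, mL=18380/34539, mR=-5440/34539
sensor matrix S = [[40/51, 120/73], [40/87, 120/397]]; det S = -7411200/14287633
solve [mL_A; mL_B] = S·[w00; w01] and [mR_A; mR_B] = S·[w10; w11]:
  w00 = 1/2, w01 = 1, w10 = -1, w11 = 1

1/2 1 -1 1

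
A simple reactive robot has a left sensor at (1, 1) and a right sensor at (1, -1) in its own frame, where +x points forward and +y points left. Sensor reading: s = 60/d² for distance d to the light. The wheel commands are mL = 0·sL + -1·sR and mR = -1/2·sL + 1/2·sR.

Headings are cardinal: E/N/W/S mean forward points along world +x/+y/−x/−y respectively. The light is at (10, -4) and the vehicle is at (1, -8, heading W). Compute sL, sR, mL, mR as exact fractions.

left sensor world pos  = (0, -9); dL² = 125
right sensor world pos = (0, -7); dR² = 109
sL = 60/125 = 12/25
sR = 60/109 = 60/109
mL = 0·sL + -1·sR = -60/109
mR = -1/2·sL + 1/2·sR = 96/2725

12/25 60/109 -60/109 96/2725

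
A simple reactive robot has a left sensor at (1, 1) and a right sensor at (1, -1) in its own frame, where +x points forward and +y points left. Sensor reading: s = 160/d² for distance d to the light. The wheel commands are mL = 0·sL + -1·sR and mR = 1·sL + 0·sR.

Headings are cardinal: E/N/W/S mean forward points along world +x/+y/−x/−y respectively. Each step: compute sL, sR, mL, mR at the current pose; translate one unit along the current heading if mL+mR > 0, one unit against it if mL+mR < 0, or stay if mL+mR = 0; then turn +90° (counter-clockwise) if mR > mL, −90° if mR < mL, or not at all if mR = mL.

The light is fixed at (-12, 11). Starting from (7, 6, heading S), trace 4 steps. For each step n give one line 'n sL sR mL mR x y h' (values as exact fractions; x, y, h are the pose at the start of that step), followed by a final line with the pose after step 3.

n=0: pose=(7,6,S); sL=40/109, sR=4/9; mL=-4/9, mR=40/109; mL+mR=-76/981 → advance -1; mR−mL=796/981 → turn +1·90°
n=1: pose=(7,7,E); sL=160/409, sR=32/85; mL=-32/85, mR=160/409; mL+mR=512/34765 → advance +1; mR−mL=26688/34765 → turn +1·90°
n=2: pose=(8,7,N); sL=16/37, sR=16/45; mL=-16/45, mR=16/37; mL+mR=128/1665 → advance +1; mR−mL=1312/1665 → turn +1·90°
n=3: pose=(8,8,W); sL=160/377, sR=32/73; mL=-32/73, mR=160/377; mL+mR=-384/27521 → advance -1; mR−mL=23744/27521 → turn +1·90°

0 40/109 4/9 -4/9 40/109 7 6 S
1 160/409 32/85 -32/85 160/409 7 7 E
2 16/37 16/45 -16/45 16/37 8 7 N
3 160/377 32/73 -32/73 160/377 8 8 W
final 9 8 S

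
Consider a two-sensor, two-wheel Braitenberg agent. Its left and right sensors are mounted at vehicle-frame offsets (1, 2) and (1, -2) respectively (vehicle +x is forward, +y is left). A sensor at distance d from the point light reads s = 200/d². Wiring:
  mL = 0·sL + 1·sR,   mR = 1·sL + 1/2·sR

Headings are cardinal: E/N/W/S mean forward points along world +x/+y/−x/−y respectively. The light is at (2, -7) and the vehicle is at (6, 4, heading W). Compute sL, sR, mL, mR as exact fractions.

left sensor world pos  = (5, 2); dL² = 90
right sensor world pos = (5, 6); dR² = 178
sL = 200/90 = 20/9
sR = 200/178 = 100/89
mL = 0·sL + 1·sR = 100/89
mR = 1·sL + 1/2·sR = 2230/801

20/9 100/89 100/89 2230/801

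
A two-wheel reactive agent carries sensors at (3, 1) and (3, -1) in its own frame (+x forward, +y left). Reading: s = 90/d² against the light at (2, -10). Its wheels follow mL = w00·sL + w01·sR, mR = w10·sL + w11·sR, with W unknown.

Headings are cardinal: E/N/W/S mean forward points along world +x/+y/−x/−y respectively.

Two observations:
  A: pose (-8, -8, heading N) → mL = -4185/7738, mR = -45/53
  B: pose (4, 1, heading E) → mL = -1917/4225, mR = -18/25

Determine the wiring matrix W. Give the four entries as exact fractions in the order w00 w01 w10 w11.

1/2 -1 0 -1

obs A: pose=(-8,-8,N) → sL=45/73, sR=45/53, mL=-4185/7738, mR=-45/53
obs B: pose=(4,1,E) → sL=90/169, sR=18/25, mL=-1917/4225, mR=-18/25
sensor matrix S = [[45/73, 45/53], [90/169, 18/25]]; det S = -27216/3269305
solve [mL_A; mL_B] = S·[w00; w01] and [mR_A; mR_B] = S·[w10; w11]:
  w00 = 1/2, w01 = -1, w10 = 0, w11 = -1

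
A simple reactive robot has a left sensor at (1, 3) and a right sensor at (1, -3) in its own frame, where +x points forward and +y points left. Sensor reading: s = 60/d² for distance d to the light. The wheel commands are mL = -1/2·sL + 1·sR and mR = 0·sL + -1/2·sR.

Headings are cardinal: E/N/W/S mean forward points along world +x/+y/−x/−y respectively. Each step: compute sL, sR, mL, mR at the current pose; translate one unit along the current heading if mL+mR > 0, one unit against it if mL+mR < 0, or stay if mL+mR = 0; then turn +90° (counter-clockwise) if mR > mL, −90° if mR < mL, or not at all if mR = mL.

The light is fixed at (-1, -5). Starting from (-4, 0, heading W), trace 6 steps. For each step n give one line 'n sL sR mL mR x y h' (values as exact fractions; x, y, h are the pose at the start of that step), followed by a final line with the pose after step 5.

n=0: pose=(-4,0,W); sL=3, sR=3/4; mL=-3/4, mR=-3/8; mL+mR=-9/8 → advance -1; mR−mL=3/8 → turn +1·90°
n=1: pose=(-3,0,S); sL=60/17, sR=60/41; mL=-210/697, mR=-30/41; mL+mR=-720/697 → advance -1; mR−mL=-300/697 → turn -1·90°
n=2: pose=(-3,1,W); sL=10/3, sR=2/3; mL=-1, mR=-1/3; mL+mR=-4/3 → advance -1; mR−mL=2/3 → turn +1·90°
n=3: pose=(-2,1,S); sL=60/29, sR=60/41; mL=510/1189, mR=-30/41; mL+mR=-360/1189 → advance -1; mR−mL=-1380/1189 → turn -1·90°
n=4: pose=(-2,2,W); sL=3, sR=15/26; mL=-12/13, mR=-15/52; mL+mR=-63/52 → advance -1; mR−mL=33/52 → turn +1·90°
n=5: pose=(-1,2,S); sL=4/3, sR=4/3; mL=2/3, mR=-2/3; mL+mR=0 → advance +0; mR−mL=-4/3 → turn -1·90°

0 3 3/4 -3/4 -3/8 -4 0 W
1 60/17 60/41 -210/697 -30/41 -3 0 S
2 10/3 2/3 -1 -1/3 -3 1 W
3 60/29 60/41 510/1189 -30/41 -2 1 S
4 3 15/26 -12/13 -15/52 -2 2 W
5 4/3 4/3 2/3 -2/3 -1 2 S
final -1 2 W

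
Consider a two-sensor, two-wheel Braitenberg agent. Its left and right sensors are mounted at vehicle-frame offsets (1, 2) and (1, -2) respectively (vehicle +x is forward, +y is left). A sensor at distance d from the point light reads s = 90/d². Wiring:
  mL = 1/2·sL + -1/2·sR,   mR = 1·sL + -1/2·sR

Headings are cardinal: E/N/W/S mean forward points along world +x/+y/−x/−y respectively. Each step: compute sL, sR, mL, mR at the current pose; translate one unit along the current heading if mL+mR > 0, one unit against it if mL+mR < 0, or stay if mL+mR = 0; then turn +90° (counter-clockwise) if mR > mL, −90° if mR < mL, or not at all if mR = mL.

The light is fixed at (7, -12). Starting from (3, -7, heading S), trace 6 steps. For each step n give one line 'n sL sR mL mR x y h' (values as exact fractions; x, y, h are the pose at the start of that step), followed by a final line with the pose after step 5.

0 9/2 45/26 18/13 189/52 3 -7 S
1 2 90/13 -32/13 -19/13 3 -8 E
2 45/37 45/17 -450/629 -135/1258 2 -8 N
3 90/37 90/61 1080/2257 3825/2257 2 -9 W
4 9/2 45/34 27/17 261/68 1 -9 S
5 90/41 18/5 -144/205 81/205 1 -10 E
final 0 -10 N

n=0: pose=(3,-7,S); sL=9/2, sR=45/26; mL=18/13, mR=189/52; mL+mR=261/52 → advance +1; mR−mL=9/4 → turn +1·90°
n=1: pose=(3,-8,E); sL=2, sR=90/13; mL=-32/13, mR=-19/13; mL+mR=-51/13 → advance -1; mR−mL=1 → turn +1·90°
n=2: pose=(2,-8,N); sL=45/37, sR=45/17; mL=-450/629, mR=-135/1258; mL+mR=-1035/1258 → advance -1; mR−mL=45/74 → turn +1·90°
n=3: pose=(2,-9,W); sL=90/37, sR=90/61; mL=1080/2257, mR=3825/2257; mL+mR=4905/2257 → advance +1; mR−mL=45/37 → turn +1·90°
n=4: pose=(1,-9,S); sL=9/2, sR=45/34; mL=27/17, mR=261/68; mL+mR=369/68 → advance +1; mR−mL=9/4 → turn +1·90°
n=5: pose=(1,-10,E); sL=90/41, sR=18/5; mL=-144/205, mR=81/205; mL+mR=-63/205 → advance -1; mR−mL=45/41 → turn +1·90°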